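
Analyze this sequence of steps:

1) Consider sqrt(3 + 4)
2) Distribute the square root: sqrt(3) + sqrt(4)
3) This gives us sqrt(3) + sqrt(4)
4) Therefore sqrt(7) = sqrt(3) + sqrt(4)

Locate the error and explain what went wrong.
Step 2: Distribute the square root: sqrt(3) + sqrt(4)

Step 2 incorrectly 'distributes' the square root over addition. The square root function does not distribute: sqrt(a + b) ≠ sqrt(a) + sqrt(b). In fact, sqrt(3 + 4) = sqrt(7) ≈ 2.6458, while sqrt(3) + sqrt(4) ≈ 3.7321.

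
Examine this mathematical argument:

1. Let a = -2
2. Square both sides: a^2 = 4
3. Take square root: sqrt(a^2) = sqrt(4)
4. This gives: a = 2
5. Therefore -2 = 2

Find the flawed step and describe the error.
Step 4: This gives: a = 2

Step 4 incorrectly states that sqrt(a^2) = a. The correct identity is sqrt(a^2) = |a|. Since a = -2 < 0, we have sqrt(a^2) = |-2| = 2, not a = -2.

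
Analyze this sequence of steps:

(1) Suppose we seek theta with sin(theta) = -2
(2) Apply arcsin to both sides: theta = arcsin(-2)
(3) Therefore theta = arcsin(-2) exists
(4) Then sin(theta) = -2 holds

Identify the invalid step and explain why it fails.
Step 2: Apply arcsin to both sides: theta = arcsin(-2)

Step 2 applies arcsin to -2. However, arcsin(x) is only defined for x in [-1, 1] because sin(theta) can only produce values in that range. Since |-2| > 1, arcsin(-2) is undefined. There is no angle whose sine equals -2.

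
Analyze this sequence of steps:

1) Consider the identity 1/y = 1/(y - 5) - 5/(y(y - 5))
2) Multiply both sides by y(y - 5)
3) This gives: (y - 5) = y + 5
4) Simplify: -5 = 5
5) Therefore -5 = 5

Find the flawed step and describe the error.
Step 3: This gives: (y - 5) = y + 5

Step 3 makes a sign error when clearing denominators. Multiplying -5/(y(y - 5)) by y(y - 5) gives -5, not +5. The correct result is (y - 5) = y - 5, which is trivially true, not (y - 5) = y + 5. (Step 1 is a valid identity: 1/(y - 5) - 5/(y(y - 5)) = (y - 5)/(y(y - 5)) = 1/y.)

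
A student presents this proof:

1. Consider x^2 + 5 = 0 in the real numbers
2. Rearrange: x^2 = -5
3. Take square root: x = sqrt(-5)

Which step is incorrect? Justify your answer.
Step 3: Take square root: x = sqrt(-5)

Step 3 takes the square root of -5, which is negative. In the real number system, the square root of a negative number is undefined. The equation x^2 + 5 = 0 has no real solutions. Square roots of negative numbers only exist in the complex numbers.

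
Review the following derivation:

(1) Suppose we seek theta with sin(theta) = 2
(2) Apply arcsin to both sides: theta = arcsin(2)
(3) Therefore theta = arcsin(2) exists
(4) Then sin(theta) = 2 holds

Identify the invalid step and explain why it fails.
Step 2: Apply arcsin to both sides: theta = arcsin(2)

Step 2 applies arcsin to 2. However, arcsin(x) is only defined for x in [-1, 1] because sin(theta) can only produce values in that range. Since |2| > 1, arcsin(2) is undefined. There is no angle whose sine equals 2.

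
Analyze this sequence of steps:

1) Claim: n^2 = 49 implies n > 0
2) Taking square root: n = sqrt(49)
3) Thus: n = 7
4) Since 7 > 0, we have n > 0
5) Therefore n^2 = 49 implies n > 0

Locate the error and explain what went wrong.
Step 2: Taking square root: n = sqrt(49)

Step 2 takes the square root and assumes the positive root only. The equation n^2 = 49 actually has two solutions: n = 7 and n = -7. The proof silently assumes n > 0 without justification, then uses this assumption to conclude n > 0, which is circular. The counterexample n = -7 shows the claim is false.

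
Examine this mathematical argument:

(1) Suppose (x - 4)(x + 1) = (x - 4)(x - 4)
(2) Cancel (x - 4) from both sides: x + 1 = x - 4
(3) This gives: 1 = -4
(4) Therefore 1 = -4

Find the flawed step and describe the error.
Step 2: Cancel (x - 4) from both sides: x + 1 = x - 4

Step 2 cancels (x - 4) from both sides. This is only valid if (x - 4) ≠ 0, i.e., x ≠ 4. When x = 4, both sides equal zero regardless of the other factors. The correct approach requires considering x = 4 as a separate case.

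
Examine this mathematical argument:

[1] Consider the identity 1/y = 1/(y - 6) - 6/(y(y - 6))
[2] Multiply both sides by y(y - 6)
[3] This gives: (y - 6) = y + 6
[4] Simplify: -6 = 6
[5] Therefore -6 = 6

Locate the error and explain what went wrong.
Step 3: This gives: (y - 6) = y + 6

Step 3 makes a sign error when clearing denominators. Multiplying -6/(y(y - 6)) by y(y - 6) gives -6, not +6. The correct result is (y - 6) = y - 6, which is trivially true, not (y - 6) = y + 6. (Step 1 is a valid identity: 1/(y - 6) - 6/(y(y - 6)) = (y - 6)/(y(y - 6)) = 1/y.)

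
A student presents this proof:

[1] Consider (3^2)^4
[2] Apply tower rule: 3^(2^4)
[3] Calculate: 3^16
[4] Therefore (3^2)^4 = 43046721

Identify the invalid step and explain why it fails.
Step 2: Apply tower rule: 3^(2^4)

Step 2 incorrectly states that (a^b)^c = a^(b^c). The correct rule is (a^b)^c = a^(b×c). The actual value is (3^2)^4 = 3^8 = 6561, not 3^16 = 43046721.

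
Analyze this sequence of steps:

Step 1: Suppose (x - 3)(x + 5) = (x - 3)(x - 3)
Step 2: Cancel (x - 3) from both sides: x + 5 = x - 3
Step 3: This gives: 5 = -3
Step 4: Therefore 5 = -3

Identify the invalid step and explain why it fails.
Step 2: Cancel (x - 3) from both sides: x + 5 = x - 3

Step 2 cancels (x - 3) from both sides. This is only valid if (x - 3) ≠ 0, i.e., x ≠ 3. When x = 3, both sides equal zero regardless of the other factors. The correct approach requires considering x = 3 as a separate case.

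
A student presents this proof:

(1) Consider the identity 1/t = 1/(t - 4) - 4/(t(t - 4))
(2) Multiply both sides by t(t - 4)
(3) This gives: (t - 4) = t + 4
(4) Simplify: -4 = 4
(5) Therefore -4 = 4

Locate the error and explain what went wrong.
Step 3: This gives: (t - 4) = t + 4

Step 3 makes a sign error when clearing denominators. Multiplying -4/(t(t - 4)) by t(t - 4) gives -4, not +4. The correct result is (t - 4) = t - 4, which is trivially true, not (t - 4) = t + 4. (Step 1 is a valid identity: 1/(t - 4) - 4/(t(t - 4)) = (t - 4)/(t(t - 4)) = 1/t.)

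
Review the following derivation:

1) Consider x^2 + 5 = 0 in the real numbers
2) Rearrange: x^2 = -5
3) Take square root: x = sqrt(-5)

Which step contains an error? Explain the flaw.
Step 3: Take square root: x = sqrt(-5)

Step 3 takes the square root of -5, which is negative. In the real number system, the square root of a negative number is undefined. The equation x^2 + 5 = 0 has no real solutions. Square roots of negative numbers only exist in the complex numbers.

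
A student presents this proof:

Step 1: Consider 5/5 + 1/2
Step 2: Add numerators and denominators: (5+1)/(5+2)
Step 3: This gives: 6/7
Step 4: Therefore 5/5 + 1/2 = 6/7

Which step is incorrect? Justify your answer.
Step 2: Add numerators and denominators: (5+1)/(5+2)

Step 2 incorrectly adds fractions by separately adding numerators and denominators. This is wrong. The correct method requires a common denominator: 5/5 + 1/2 = (5×2 + 1×5)/(5×2) = 15/10 = 3/2. The method used gives 6/7, which is different.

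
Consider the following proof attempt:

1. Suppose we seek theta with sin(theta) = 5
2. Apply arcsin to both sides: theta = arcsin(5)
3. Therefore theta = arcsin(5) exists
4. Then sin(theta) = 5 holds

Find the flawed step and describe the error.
Step 2: Apply arcsin to both sides: theta = arcsin(5)

Step 2 applies arcsin to 5. However, arcsin(x) is only defined for x in [-1, 1] because sin(theta) can only produce values in that range. Since |5| > 1, arcsin(5) is undefined. There is no angle whose sine equals 5.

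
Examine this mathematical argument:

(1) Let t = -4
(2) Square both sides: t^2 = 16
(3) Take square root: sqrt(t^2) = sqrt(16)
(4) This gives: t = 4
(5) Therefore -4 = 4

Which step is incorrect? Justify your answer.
Step 4: This gives: t = 4

Step 4 incorrectly states that sqrt(t^2) = t. The correct identity is sqrt(t^2) = |t|. Since t = -4 < 0, we have sqrt(t^2) = |-4| = 4, not t = -4.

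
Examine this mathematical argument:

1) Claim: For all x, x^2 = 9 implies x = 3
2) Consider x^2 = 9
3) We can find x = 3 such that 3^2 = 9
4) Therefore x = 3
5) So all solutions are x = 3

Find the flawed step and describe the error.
Step 4: Therefore x = 3

Step 4 incorrectly concludes that x = 3 is the only solution. The proof shows that x = 3 is A solution (existence), but does not show it is the ONLY solution (uniqueness). In fact, x = -3 is also a solution since (-3)^2 = 9. Finding one solution doesn't prove there are no others.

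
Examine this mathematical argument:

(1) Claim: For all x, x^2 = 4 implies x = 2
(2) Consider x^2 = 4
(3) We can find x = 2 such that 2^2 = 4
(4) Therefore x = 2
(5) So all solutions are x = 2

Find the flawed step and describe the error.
Step 4: Therefore x = 2

Step 4 incorrectly concludes that x = 2 is the only solution. The proof shows that x = 2 is A solution (existence), but does not show it is the ONLY solution (uniqueness). In fact, x = -2 is also a solution since (-2)^2 = 4. Finding one solution doesn't prove there are no others.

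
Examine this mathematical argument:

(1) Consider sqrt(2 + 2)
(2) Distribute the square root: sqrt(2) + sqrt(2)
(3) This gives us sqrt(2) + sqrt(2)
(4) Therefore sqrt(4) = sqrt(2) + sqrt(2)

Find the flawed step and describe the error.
Step 2: Distribute the square root: sqrt(2) + sqrt(2)

Step 2 incorrectly 'distributes' the square root over addition. The square root function does not distribute: sqrt(a + b) ≠ sqrt(a) + sqrt(b). In fact, sqrt(2 + 2) = sqrt(4) ≈ 2.0000, while sqrt(2) + sqrt(2) ≈ 2.8284.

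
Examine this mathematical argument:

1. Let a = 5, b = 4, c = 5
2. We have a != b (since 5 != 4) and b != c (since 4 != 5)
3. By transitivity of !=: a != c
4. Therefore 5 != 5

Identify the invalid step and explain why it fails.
Step 3: By transitivity of !=: a != c

Step 3 incorrectly applies transitivity to the '!=' relation. Transitivity states: if a R b and b R c, then a R c. However, '!=' is not transitive. Counterexample: 5 != 4 and 4 != 5, but 5 = 5 (both equal 5). Transitivity holds for relations like <, <=, =, but not for !=.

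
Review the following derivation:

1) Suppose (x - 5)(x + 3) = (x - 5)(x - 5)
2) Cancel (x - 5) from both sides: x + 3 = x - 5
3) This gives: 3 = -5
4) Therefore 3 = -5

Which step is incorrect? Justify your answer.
Step 2: Cancel (x - 5) from both sides: x + 3 = x - 5

Step 2 cancels (x - 5) from both sides. This is only valid if (x - 5) ≠ 0, i.e., x ≠ 5. When x = 5, both sides equal zero regardless of the other factors. The correct approach requires considering x = 5 as a separate case.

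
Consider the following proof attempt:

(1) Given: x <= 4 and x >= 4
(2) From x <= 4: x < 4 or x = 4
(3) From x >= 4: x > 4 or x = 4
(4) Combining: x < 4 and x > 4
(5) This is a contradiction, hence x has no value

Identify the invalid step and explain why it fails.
Step 4: Combining: x < 4 and x > 4

Step 4 incorrectly combines the conditions. From x <= 4 and x >= 4, the intersection is x = 4. The error treats the 'or' cases as 'and' requirements. The correct conclusion is that x = 4 is the unique solution, not that no solution exists.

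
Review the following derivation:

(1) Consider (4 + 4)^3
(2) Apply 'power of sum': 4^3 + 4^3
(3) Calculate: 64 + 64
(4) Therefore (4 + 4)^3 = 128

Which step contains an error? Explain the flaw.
Step 2: Apply 'power of sum': 4^3 + 4^3

Step 2 incorrectly applies a non-existent rule '(a+b)^n = a^n + b^n'. This is false in general. The correct expansion uses the binomial theorem. The actual value is (4 + 4)^3 = 8^3 = 512, not 128.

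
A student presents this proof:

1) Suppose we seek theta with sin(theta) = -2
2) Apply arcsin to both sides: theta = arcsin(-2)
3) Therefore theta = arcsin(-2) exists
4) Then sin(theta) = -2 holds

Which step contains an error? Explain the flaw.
Step 2: Apply arcsin to both sides: theta = arcsin(-2)

Step 2 applies arcsin to -2. However, arcsin(x) is only defined for x in [-1, 1] because sin(theta) can only produce values in that range. Since |-2| > 1, arcsin(-2) is undefined. There is no angle whose sine equals -2.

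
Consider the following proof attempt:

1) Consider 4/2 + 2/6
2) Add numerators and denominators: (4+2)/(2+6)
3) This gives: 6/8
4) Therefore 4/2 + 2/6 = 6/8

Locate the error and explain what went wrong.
Step 2: Add numerators and denominators: (4+2)/(2+6)

Step 2 incorrectly adds fractions by separately adding numerators and denominators. This is wrong. The correct method requires a common denominator: 4/2 + 2/6 = (4×6 + 2×2)/(2×6) = 28/12 = 7/3. The method used gives 6/8, which is different.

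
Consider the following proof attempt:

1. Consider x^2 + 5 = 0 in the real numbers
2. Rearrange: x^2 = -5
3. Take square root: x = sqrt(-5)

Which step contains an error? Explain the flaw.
Step 3: Take square root: x = sqrt(-5)

Step 3 takes the square root of -5, which is negative. In the real number system, the square root of a negative number is undefined. The equation x^2 + 5 = 0 has no real solutions. Square roots of negative numbers only exist in the complex numbers.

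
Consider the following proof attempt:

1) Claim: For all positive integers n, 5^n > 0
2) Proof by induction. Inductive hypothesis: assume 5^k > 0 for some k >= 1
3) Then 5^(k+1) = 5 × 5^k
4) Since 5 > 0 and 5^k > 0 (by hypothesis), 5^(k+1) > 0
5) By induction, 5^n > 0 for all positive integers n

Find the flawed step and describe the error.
Step 5: By induction, 5^n > 0 for all positive integers n

Step 5 concludes the proof by induction, but no base case was ever established. A valid induction proof requires: (1) a base case proving 5^1 > 0, and (2) an inductive step showing IF 5^k > 0 THEN 5^(k+1) > 0. Steps 2-4 correctly establish the inductive step, but without the base case the conclusion in step 5 does not follow.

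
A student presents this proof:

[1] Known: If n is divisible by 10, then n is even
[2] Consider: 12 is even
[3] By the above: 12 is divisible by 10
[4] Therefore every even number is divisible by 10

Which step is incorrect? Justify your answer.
Step 3: By the above: 12 is divisible by 10

Step 3 commits the fallacy of affirming the consequent. The known fact 'divisible by 10 → even' does NOT imply 'even → divisible by 10'. That would be the converse, which is false. For example, 12 is even but 12 ÷ 10 = 1.20, which is not an integer.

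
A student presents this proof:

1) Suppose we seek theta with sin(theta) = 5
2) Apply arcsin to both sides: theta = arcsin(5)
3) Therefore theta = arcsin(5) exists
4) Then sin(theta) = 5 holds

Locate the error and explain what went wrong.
Step 2: Apply arcsin to both sides: theta = arcsin(5)

Step 2 applies arcsin to 5. However, arcsin(x) is only defined for x in [-1, 1] because sin(theta) can only produce values in that range. Since |5| > 1, arcsin(5) is undefined. There is no angle whose sine equals 5.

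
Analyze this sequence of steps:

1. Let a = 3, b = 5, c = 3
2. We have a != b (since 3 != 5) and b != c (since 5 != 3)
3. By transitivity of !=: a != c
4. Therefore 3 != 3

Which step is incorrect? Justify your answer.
Step 3: By transitivity of !=: a != c

Step 3 incorrectly applies transitivity to the '!=' relation. Transitivity states: if a R b and b R c, then a R c. However, '!=' is not transitive. Counterexample: 3 != 5 and 5 != 3, but 3 = 3 (both equal 3). Transitivity holds for relations like <, <=, =, but not for !=.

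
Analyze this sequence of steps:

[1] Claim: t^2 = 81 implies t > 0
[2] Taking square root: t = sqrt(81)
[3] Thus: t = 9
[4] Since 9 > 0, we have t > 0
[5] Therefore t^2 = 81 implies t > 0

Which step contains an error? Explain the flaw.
Step 2: Taking square root: t = sqrt(81)

Step 2 takes the square root and assumes the positive root only. The equation t^2 = 81 actually has two solutions: t = 9 and t = -9. The proof silently assumes t > 0 without justification, then uses this assumption to conclude t > 0, which is circular. The counterexample t = -9 shows the claim is false.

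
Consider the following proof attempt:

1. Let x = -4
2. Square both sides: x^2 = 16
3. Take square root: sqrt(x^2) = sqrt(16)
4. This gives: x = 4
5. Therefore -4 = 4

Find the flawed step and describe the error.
Step 4: This gives: x = 4

Step 4 incorrectly states that sqrt(x^2) = x. The correct identity is sqrt(x^2) = |x|. Since x = -4 < 0, we have sqrt(x^2) = |-4| = 4, not x = -4.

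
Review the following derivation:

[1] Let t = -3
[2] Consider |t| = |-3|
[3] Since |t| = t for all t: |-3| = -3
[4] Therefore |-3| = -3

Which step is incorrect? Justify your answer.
Step 3: Since |t| = t for all t: |-3| = -3

Step 3 incorrectly states that |t| = t for all t. The correct definition is |t| = t when t >= 0, and |t| = -t when t < 0. Since -3 < 0, we have |-3| = -(-3) = 3, not -3.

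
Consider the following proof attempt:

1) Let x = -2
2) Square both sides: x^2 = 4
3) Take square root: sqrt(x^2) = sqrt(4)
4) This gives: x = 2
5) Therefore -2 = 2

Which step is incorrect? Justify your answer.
Step 4: This gives: x = 2

Step 4 incorrectly states that sqrt(x^2) = x. The correct identity is sqrt(x^2) = |x|. Since x = -2 < 0, we have sqrt(x^2) = |-2| = 2, not x = -2.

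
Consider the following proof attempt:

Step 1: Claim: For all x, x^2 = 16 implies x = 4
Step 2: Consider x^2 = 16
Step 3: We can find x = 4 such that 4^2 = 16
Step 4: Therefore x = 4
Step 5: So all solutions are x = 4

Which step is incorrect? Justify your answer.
Step 4: Therefore x = 4

Step 4 incorrectly concludes that x = 4 is the only solution. The proof shows that x = 4 is A solution (existence), but does not show it is the ONLY solution (uniqueness). In fact, x = -4 is also a solution since (-4)^2 = 16. Finding one solution doesn't prove there are no others.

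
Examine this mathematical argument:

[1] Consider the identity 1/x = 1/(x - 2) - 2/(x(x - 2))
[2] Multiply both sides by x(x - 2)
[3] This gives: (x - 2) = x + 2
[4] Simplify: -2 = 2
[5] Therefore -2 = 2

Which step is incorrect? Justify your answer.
Step 3: This gives: (x - 2) = x + 2

Step 3 makes a sign error when clearing denominators. Multiplying -2/(x(x - 2)) by x(x - 2) gives -2, not +2. The correct result is (x - 2) = x - 2, which is trivially true, not (x - 2) = x + 2. (Step 1 is a valid identity: 1/(x - 2) - 2/(x(x - 2)) = (x - 2)/(x(x - 2)) = 1/x.)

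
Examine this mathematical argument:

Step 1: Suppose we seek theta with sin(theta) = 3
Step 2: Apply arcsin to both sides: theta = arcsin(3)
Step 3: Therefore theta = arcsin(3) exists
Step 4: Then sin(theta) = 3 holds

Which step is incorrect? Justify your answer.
Step 2: Apply arcsin to both sides: theta = arcsin(3)

Step 2 applies arcsin to 3. However, arcsin(x) is only defined for x in [-1, 1] because sin(theta) can only produce values in that range. Since |3| > 1, arcsin(3) is undefined. There is no angle whose sine equals 3.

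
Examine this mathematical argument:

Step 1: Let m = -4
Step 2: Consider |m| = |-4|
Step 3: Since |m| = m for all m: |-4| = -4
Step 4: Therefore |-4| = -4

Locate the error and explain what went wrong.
Step 3: Since |m| = m for all m: |-4| = -4

Step 3 incorrectly states that |m| = m for all m. The correct definition is |m| = m when m >= 0, and |m| = -m when m < 0. Since -4 < 0, we have |-4| = -(-4) = 4, not -4.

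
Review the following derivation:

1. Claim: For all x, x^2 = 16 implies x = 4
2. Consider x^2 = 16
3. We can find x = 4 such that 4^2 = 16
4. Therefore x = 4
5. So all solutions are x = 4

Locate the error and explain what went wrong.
Step 4: Therefore x = 4

Step 4 incorrectly concludes that x = 4 is the only solution. The proof shows that x = 4 is A solution (existence), but does not show it is the ONLY solution (uniqueness). In fact, x = -4 is also a solution since (-4)^2 = 16. Finding one solution doesn't prove there are no others.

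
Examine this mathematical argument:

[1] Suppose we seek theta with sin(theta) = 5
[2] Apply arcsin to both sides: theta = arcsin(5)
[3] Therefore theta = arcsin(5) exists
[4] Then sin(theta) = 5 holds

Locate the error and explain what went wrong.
Step 2: Apply arcsin to both sides: theta = arcsin(5)

Step 2 applies arcsin to 5. However, arcsin(x) is only defined for x in [-1, 1] because sin(theta) can only produce values in that range. Since |5| > 1, arcsin(5) is undefined. There is no angle whose sine equals 5.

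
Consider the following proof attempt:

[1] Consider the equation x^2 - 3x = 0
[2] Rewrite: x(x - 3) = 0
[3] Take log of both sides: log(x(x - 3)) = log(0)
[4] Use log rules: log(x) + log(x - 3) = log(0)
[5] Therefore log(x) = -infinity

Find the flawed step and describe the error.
Step 3: Take log of both sides: log(x(x - 3)) = log(0)

Step 3 takes the logarithm of both sides, resulting in log(0) on the right side. The logarithm is only defined for positive numbers; log(0) is undefined (approaches negative infinity). This operation is invalid.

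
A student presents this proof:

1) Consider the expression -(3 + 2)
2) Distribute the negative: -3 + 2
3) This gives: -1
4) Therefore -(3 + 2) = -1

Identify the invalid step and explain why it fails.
Step 2: Distribute the negative: -3 + 2

Step 2 incorrectly distributes the negative sign. The correct distribution is -(3 + 2) = -3 - 2 = -5. The negative must be applied to both terms, not just the first. The error treats -(3 + 2) as -3 + 2, which equals -1 instead of -5.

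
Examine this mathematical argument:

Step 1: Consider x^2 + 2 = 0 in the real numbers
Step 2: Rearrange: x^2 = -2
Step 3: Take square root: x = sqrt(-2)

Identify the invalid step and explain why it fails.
Step 3: Take square root: x = sqrt(-2)

Step 3 takes the square root of -2, which is negative. In the real number system, the square root of a negative number is undefined. The equation x^2 + 2 = 0 has no real solutions. Square roots of negative numbers only exist in the complex numbers.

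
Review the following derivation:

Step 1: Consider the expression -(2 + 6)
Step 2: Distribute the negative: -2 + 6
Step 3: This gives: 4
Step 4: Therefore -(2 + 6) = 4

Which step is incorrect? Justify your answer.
Step 2: Distribute the negative: -2 + 6

Step 2 incorrectly distributes the negative sign. The correct distribution is -(2 + 6) = -2 - 6 = -8. The negative must be applied to both terms, not just the first. The error treats -(2 + 6) as -2 + 6, which equals 4 instead of -8.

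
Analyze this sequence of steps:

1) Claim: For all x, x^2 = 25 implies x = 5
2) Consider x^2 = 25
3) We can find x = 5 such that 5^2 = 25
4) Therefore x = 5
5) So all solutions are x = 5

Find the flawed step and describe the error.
Step 4: Therefore x = 5

Step 4 incorrectly concludes that x = 5 is the only solution. The proof shows that x = 5 is A solution (existence), but does not show it is the ONLY solution (uniqueness). In fact, x = -5 is also a solution since (-5)^2 = 25. Finding one solution doesn't prove there are no others.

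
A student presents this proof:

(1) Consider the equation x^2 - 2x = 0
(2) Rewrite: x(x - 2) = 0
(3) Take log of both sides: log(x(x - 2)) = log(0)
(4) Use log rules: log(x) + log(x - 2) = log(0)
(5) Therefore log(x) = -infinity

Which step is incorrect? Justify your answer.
Step 3: Take log of both sides: log(x(x - 2)) = log(0)

Step 3 takes the logarithm of both sides, resulting in log(0) on the right side. The logarithm is only defined for positive numbers; log(0) is undefined (approaches negative infinity). This operation is invalid.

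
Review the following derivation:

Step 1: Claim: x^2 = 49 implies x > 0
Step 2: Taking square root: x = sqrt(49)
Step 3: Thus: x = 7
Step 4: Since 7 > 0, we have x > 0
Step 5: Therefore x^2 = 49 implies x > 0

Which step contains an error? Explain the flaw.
Step 2: Taking square root: x = sqrt(49)

Step 2 takes the square root and assumes the positive root only. The equation x^2 = 49 actually has two solutions: x = 7 and x = -7. The proof silently assumes x > 0 without justification, then uses this assumption to conclude x > 0, which is circular. The counterexample x = -7 shows the claim is false.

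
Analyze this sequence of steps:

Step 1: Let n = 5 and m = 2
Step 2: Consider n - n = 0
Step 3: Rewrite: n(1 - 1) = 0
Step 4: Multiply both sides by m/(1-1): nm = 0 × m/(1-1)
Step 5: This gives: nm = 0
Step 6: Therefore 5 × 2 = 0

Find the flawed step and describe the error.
Step 4: Multiply both sides by m/(1-1): nm = 0 × m/(1-1)

Step 4 multiplies both sides by m/(1-1). However, 1-1 = 0, so this is multiplication by m/0, which is undefined. We cannot multiply by an undefined expression.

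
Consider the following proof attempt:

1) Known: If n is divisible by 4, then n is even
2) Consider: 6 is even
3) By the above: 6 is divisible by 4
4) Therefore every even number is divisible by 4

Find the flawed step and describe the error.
Step 3: By the above: 6 is divisible by 4

Step 3 commits the fallacy of affirming the consequent. The known fact 'divisible by 4 → even' does NOT imply 'even → divisible by 4'. That would be the converse, which is false. For example, 6 is even but 6 ÷ 4 = 1.50, which is not an integer.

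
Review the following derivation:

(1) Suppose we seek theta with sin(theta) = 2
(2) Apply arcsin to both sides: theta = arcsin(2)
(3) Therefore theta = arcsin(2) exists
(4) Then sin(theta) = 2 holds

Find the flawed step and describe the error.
Step 2: Apply arcsin to both sides: theta = arcsin(2)

Step 2 applies arcsin to 2. However, arcsin(x) is only defined for x in [-1, 1] because sin(theta) can only produce values in that range. Since |2| > 1, arcsin(2) is undefined. There is no angle whose sine equals 2.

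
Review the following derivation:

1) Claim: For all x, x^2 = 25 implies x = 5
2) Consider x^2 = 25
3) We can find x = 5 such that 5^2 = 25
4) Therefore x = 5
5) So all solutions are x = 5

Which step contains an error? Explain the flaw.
Step 4: Therefore x = 5

Step 4 incorrectly concludes that x = 5 is the only solution. The proof shows that x = 5 is A solution (existence), but does not show it is the ONLY solution (uniqueness). In fact, x = -5 is also a solution since (-5)^2 = 25. Finding one solution doesn't prove there are no others.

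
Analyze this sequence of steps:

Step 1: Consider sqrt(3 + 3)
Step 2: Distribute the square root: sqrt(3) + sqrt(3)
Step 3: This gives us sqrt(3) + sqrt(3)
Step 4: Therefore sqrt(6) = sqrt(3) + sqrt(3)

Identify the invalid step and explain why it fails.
Step 2: Distribute the square root: sqrt(3) + sqrt(3)

Step 2 incorrectly 'distributes' the square root over addition. The square root function does not distribute: sqrt(a + b) ≠ sqrt(a) + sqrt(b). In fact, sqrt(3 + 3) = sqrt(6) ≈ 2.4495, while sqrt(3) + sqrt(3) ≈ 3.4641.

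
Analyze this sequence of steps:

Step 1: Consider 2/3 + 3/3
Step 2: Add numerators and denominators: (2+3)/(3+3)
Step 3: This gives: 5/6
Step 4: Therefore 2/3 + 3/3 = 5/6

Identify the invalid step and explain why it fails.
Step 2: Add numerators and denominators: (2+3)/(3+3)

Step 2 incorrectly adds fractions by separately adding numerators and denominators. This is wrong. The correct method requires a common denominator: 2/3 + 3/3 = (2×3 + 3×3)/(3×3) = 15/9 = 5/3. The method used gives 5/6, which is different.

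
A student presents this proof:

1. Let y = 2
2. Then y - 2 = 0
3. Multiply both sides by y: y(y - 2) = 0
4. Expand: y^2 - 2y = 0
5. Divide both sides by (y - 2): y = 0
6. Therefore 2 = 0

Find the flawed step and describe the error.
Step 5: Divide both sides by (y - 2): y = 0

Step 5 divides both sides by (y - 2). However, since y = 2, we have (y - 2) = 0. Division by zero is undefined, making this step invalid.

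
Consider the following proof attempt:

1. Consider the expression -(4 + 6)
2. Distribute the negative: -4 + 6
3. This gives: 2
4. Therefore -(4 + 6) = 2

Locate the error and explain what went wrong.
Step 2: Distribute the negative: -4 + 6

Step 2 incorrectly distributes the negative sign. The correct distribution is -(4 + 6) = -4 - 6 = -10. The negative must be applied to both terms, not just the first. The error treats -(4 + 6) as -4 + 6, which equals 2 instead of -10.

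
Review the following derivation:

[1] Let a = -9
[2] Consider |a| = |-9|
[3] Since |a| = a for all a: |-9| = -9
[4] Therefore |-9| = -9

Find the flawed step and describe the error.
Step 3: Since |a| = a for all a: |-9| = -9

Step 3 incorrectly states that |a| = a for all a. The correct definition is |a| = a when a >= 0, and |a| = -a when a < 0. Since -9 < 0, we have |-9| = -(-9) = 9, not -9.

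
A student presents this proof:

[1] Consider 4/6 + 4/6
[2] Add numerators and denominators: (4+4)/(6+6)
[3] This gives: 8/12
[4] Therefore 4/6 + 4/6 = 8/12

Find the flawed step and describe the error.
Step 2: Add numerators and denominators: (4+4)/(6+6)

Step 2 incorrectly adds fractions by separately adding numerators and denominators. This is wrong. The correct method requires a common denominator: 4/6 + 4/6 = (4×6 + 4×6)/(6×6) = 48/36 = 4/3. The method used gives 8/12, which is different.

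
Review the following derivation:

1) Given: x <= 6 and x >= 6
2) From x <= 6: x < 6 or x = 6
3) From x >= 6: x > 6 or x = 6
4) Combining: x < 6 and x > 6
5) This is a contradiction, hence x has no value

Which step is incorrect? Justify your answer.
Step 4: Combining: x < 6 and x > 6

Step 4 incorrectly combines the conditions. From x <= 6 and x >= 6, the intersection is x = 6. The error treats the 'or' cases as 'and' requirements. The correct conclusion is that x = 6 is the unique solution, not that no solution exists.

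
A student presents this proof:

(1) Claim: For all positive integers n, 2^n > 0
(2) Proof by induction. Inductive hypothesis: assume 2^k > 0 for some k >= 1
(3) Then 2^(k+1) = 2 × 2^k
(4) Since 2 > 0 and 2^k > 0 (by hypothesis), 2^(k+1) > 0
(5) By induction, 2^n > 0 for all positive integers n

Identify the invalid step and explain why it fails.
Step 5: By induction, 2^n > 0 for all positive integers n

Step 5 concludes the proof by induction, but no base case was ever established. A valid induction proof requires: (1) a base case proving 2^1 > 0, and (2) an inductive step showing IF 2^k > 0 THEN 2^(k+1) > 0. Steps 2-4 correctly establish the inductive step, but without the base case the conclusion in step 5 does not follow.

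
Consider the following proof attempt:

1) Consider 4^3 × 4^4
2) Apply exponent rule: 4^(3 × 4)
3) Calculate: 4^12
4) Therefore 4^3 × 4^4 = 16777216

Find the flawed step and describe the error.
Step 2: Apply exponent rule: 4^(3 × 4)

Step 2 incorrectly states that a^b × a^c = a^(b×c). The correct rule is a^b × a^c = a^(b+c). The actual value is 4^3 × 4^4 = 4^7 = 16384, not 4^12 = 16777216.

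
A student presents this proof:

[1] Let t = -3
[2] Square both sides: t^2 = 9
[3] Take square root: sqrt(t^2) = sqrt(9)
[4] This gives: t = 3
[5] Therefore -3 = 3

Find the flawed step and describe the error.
Step 4: This gives: t = 3

Step 4 incorrectly states that sqrt(t^2) = t. The correct identity is sqrt(t^2) = |t|. Since t = -3 < 0, we have sqrt(t^2) = |-3| = 3, not t = -3.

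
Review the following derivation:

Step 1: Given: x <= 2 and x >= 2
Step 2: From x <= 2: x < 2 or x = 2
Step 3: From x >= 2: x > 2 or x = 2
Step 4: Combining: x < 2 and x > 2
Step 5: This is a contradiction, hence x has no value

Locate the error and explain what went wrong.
Step 4: Combining: x < 2 and x > 2

Step 4 incorrectly combines the conditions. From x <= 2 and x >= 2, the intersection is x = 2. The error treats the 'or' cases as 'and' requirements. The correct conclusion is that x = 2 is the unique solution, not that no solution exists.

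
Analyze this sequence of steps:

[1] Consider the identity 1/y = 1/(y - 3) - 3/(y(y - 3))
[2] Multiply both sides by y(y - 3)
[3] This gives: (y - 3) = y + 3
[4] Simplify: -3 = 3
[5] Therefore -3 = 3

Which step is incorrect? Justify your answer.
Step 3: This gives: (y - 3) = y + 3

Step 3 makes a sign error when clearing denominators. Multiplying -3/(y(y - 3)) by y(y - 3) gives -3, not +3. The correct result is (y - 3) = y - 3, which is trivially true, not (y - 3) = y + 3. (Step 1 is a valid identity: 1/(y - 3) - 3/(y(y - 3)) = (y - 3)/(y(y - 3)) = 1/y.)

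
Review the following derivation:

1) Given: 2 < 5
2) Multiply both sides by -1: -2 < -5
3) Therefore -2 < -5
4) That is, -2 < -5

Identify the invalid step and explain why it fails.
Step 2: Multiply both sides by -1: -2 < -5

Step 2 multiplies both sides by -1 but fails to reverse the inequality sign. When multiplying (or dividing) an inequality by a negative number, the direction must be reversed. Since 2 < 5, we should get -2 > -5, i.e., -2 > -5.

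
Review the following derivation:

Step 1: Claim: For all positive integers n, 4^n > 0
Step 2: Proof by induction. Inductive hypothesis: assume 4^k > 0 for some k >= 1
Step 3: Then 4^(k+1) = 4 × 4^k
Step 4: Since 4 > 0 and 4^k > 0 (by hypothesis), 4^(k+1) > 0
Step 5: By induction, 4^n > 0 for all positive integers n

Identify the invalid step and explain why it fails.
Step 5: By induction, 4^n > 0 for all positive integers n

Step 5 concludes the proof by induction, but no base case was ever established. A valid induction proof requires: (1) a base case proving 4^1 > 0, and (2) an inductive step showing IF 4^k > 0 THEN 4^(k+1) > 0. Steps 2-4 correctly establish the inductive step, but without the base case the conclusion in step 5 does not follow.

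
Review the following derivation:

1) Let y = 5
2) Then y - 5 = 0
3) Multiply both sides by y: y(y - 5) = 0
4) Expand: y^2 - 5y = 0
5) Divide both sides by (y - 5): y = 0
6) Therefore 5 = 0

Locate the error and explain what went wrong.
Step 5: Divide both sides by (y - 5): y = 0

Step 5 divides both sides by (y - 5). However, since y = 5, we have (y - 5) = 0. Division by zero is undefined, making this step invalid.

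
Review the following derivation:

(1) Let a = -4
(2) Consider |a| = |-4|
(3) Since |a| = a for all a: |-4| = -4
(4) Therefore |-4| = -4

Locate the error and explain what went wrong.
Step 3: Since |a| = a for all a: |-4| = -4

Step 3 incorrectly states that |a| = a for all a. The correct definition is |a| = a when a >= 0, and |a| = -a when a < 0. Since -4 < 0, we have |-4| = -(-4) = 4, not -4.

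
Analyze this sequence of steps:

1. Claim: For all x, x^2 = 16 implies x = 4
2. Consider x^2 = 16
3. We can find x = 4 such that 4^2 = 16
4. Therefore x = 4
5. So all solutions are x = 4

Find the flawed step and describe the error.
Step 4: Therefore x = 4

Step 4 incorrectly concludes that x = 4 is the only solution. The proof shows that x = 4 is A solution (existence), but does not show it is the ONLY solution (uniqueness). In fact, x = -4 is also a solution since (-4)^2 = 16. Finding one solution doesn't prove there are no others.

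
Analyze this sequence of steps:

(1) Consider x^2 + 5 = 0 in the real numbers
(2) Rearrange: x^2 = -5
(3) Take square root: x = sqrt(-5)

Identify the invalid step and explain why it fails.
Step 3: Take square root: x = sqrt(-5)

Step 3 takes the square root of -5, which is negative. In the real number system, the square root of a negative number is undefined. The equation x^2 + 5 = 0 has no real solutions. Square roots of negative numbers only exist in the complex numbers.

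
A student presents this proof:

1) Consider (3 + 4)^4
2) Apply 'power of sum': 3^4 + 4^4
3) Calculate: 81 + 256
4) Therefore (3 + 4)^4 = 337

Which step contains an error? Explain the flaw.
Step 2: Apply 'power of sum': 3^4 + 4^4

Step 2 incorrectly applies a non-existent rule '(a+b)^n = a^n + b^n'. This is false in general. The correct expansion uses the binomial theorem. The actual value is (3 + 4)^4 = 7^4 = 2401, not 337.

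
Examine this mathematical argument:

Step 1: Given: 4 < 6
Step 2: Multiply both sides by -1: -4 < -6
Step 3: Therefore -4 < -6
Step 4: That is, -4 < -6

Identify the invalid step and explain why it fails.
Step 2: Multiply both sides by -1: -4 < -6

Step 2 multiplies both sides by -1 but fails to reverse the inequality sign. When multiplying (or dividing) an inequality by a negative number, the direction must be reversed. Since 4 < 6, we should get -4 > -6, i.e., -4 > -6.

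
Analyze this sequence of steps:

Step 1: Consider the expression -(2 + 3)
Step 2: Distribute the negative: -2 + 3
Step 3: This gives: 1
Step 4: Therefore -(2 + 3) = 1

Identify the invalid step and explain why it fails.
Step 2: Distribute the negative: -2 + 3

Step 2 incorrectly distributes the negative sign. The correct distribution is -(2 + 3) = -2 - 3 = -5. The negative must be applied to both terms, not just the first. The error treats -(2 + 3) as -2 + 3, which equals 1 instead of -5.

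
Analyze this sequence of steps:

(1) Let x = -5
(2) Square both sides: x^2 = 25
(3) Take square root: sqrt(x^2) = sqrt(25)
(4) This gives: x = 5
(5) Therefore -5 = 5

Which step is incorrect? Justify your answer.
Step 4: This gives: x = 5

Step 4 incorrectly states that sqrt(x^2) = x. The correct identity is sqrt(x^2) = |x|. Since x = -5 < 0, we have sqrt(x^2) = |-5| = 5, not x = -5.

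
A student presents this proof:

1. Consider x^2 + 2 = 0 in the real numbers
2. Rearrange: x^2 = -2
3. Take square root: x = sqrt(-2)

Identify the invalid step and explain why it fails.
Step 3: Take square root: x = sqrt(-2)

Step 3 takes the square root of -2, which is negative. In the real number system, the square root of a negative number is undefined. The equation x^2 + 2 = 0 has no real solutions. Square roots of negative numbers only exist in the complex numbers.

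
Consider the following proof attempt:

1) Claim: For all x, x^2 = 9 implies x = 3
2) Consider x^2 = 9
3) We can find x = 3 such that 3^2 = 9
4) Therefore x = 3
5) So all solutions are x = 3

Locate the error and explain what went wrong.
Step 4: Therefore x = 3

Step 4 incorrectly concludes that x = 3 is the only solution. The proof shows that x = 3 is A solution (existence), but does not show it is the ONLY solution (uniqueness). In fact, x = -3 is also a solution since (-3)^2 = 9. Finding one solution doesn't prove there are no others.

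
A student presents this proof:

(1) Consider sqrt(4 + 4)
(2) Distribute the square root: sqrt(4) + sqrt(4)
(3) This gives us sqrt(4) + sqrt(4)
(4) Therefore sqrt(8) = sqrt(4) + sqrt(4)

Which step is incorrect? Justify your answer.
Step 2: Distribute the square root: sqrt(4) + sqrt(4)

Step 2 incorrectly 'distributes' the square root over addition. The square root function does not distribute: sqrt(a + b) ≠ sqrt(a) + sqrt(b). In fact, sqrt(4 + 4) = sqrt(8) ≈ 2.8284, while sqrt(4) + sqrt(4) ≈ 4.0000.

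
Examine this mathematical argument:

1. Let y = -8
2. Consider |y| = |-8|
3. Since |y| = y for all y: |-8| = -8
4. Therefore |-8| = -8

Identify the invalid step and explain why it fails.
Step 3: Since |y| = y for all y: |-8| = -8

Step 3 incorrectly states that |y| = y for all y. The correct definition is |y| = y when y >= 0, and |y| = -y when y < 0. Since -8 < 0, we have |-8| = -(-8) = 8, not -8.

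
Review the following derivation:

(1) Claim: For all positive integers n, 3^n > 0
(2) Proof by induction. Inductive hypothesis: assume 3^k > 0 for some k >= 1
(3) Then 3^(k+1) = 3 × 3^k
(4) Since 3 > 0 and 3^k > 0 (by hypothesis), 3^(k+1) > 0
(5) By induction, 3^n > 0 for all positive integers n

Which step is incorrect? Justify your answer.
Step 5: By induction, 3^n > 0 for all positive integers n

Step 5 concludes the proof by induction, but no base case was ever established. A valid induction proof requires: (1) a base case proving 3^1 > 0, and (2) an inductive step showing IF 3^k > 0 THEN 3^(k+1) > 0. Steps 2-4 correctly establish the inductive step, but without the base case the conclusion in step 5 does not follow.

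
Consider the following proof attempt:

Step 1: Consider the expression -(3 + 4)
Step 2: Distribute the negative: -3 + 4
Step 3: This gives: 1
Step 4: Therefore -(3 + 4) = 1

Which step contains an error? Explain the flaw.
Step 2: Distribute the negative: -3 + 4

Step 2 incorrectly distributes the negative sign. The correct distribution is -(3 + 4) = -3 - 4 = -7. The negative must be applied to both terms, not just the first. The error treats -(3 + 4) as -3 + 4, which equals 1 instead of -7.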